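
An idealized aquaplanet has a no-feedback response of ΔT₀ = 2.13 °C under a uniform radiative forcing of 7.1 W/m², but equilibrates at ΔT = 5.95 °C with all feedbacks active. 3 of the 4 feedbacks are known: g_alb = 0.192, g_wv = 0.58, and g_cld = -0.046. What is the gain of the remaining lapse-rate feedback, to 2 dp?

-0.08

Amplification A = ΔT/ΔT₀ = 5.95/2.13 = 2.793.
Total gain g = 1 − 1/A = 1 − 1/2.793 = 0.642.
Known gains sum to 0.192 + 0.58 − 0.046 = 0.726.
g_lr = 0.642 − 0.726 = -0.08.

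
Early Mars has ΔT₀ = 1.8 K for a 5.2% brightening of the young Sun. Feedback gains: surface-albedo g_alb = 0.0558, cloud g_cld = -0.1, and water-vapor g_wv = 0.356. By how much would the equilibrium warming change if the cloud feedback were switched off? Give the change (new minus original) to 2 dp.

Original: g = 0.3118, ΔT = 1.8/(1−0.3118) = 2.6155 K.
Without cloud: g' = 0.4118, ΔT' = 1.8/(1−0.4118) = 3.0602 K.
Change = 3.0602 − 2.6155 = 0.44 K.

0.44 K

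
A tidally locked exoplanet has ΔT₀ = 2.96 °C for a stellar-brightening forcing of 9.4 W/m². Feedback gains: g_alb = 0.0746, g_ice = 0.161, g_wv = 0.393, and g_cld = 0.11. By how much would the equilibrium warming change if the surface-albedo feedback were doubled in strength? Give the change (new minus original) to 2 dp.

Original: g = 0.7386, ΔT = 2.96/(1−0.7386) = 11.3236 °C.
With doubled surface-albedo: g' = 0.8132, ΔT' = 2.96/(1−0.8132) = 15.8458 °C.
Change = 15.8458 − 11.3236 = 4.52 °C.

4.52 °C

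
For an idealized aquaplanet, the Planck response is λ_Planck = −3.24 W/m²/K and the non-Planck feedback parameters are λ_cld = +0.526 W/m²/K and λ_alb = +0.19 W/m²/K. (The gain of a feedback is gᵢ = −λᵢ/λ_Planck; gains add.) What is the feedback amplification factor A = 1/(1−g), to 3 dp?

1.284

Convert to gains: g_cld = 0.526/3.24 = 0.1623; g_alb = 0.19/3.24 = 0.05864.
Total gain g = 0.22094.
A = 1/(1 − 0.22094) = 1.284.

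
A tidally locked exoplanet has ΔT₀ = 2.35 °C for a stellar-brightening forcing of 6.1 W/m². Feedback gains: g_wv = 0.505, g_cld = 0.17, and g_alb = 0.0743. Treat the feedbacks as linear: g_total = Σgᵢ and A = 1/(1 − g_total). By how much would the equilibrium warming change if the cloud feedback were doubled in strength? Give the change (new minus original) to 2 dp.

19.75 °C

Original: g = 0.7493, ΔT = 2.35/(1−0.7493) = 9.3738 °C.
With doubled cloud: g' = 0.9193, ΔT' = 2.35/(1−0.9193) = 29.1202 °C.
Change = 29.1202 − 9.3738 = 19.75 °C.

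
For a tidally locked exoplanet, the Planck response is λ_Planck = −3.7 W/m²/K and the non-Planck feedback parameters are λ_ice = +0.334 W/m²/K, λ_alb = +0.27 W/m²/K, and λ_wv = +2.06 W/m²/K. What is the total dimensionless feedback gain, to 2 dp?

Convert to gains: g_ice = 0.334/3.7 = 0.09027; g_alb = 0.27/3.7 = 0.07297; g_wv = 2.06/3.7 = 0.5568.
Total gain g = 0.72004.

0.72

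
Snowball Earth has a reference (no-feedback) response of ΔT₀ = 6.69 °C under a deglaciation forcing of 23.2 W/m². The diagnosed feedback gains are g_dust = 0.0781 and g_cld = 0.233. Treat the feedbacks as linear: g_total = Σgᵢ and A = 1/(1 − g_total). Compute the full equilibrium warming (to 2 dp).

9.71 °C

Total gain g = 0.0781 + 0.233 = 0.3111.
Amplification A = 1/(1 − 0.3111) = 1.452.
ΔT = 6.69 × 1.452 = 9.71 °C.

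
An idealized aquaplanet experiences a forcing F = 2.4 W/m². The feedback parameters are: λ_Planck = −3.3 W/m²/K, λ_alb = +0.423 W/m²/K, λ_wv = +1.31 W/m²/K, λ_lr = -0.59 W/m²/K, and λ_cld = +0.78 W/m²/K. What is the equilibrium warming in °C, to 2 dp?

1.74 °C

Net feedback parameter λ = (−3.3) + (+0.423) + (+1.31) + (-0.59) + (+0.78) = -1.377 W/m²/K.
ΔT = −F/λ = −2.4/(-1.377) = 1.74 °C.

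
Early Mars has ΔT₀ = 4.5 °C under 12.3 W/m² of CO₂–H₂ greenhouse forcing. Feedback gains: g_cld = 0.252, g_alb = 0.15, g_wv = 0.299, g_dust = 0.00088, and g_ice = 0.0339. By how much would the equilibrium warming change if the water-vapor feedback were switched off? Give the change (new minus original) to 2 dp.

-9.04 °C

Original: g = 0.73578, ΔT = 4.5/(1−0.73578) = 17.0313 °C.
Without water-vapor: g' = 0.43678, ΔT' = 4.5/(1−0.43678) = 7.9898 °C.
Change = 7.9898 − 17.0313 = -9.04 °C.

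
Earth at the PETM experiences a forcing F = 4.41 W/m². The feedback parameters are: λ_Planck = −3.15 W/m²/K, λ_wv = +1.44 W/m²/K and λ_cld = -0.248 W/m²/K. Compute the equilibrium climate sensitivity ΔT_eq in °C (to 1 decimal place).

Net feedback parameter λ = (−3.15) + (+1.44) + (-0.248) = -1.958 W/m²/K.
ΔT = −F/λ = −4.41/(-1.958) = 2.3 °C.

2.3 °C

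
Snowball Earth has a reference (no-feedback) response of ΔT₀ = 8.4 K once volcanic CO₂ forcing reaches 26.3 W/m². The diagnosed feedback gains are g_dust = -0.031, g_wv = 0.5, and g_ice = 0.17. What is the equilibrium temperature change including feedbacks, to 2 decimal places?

Total gain g = -0.031 + 0.5 + 0.17 = 0.639.
Amplification A = 1/(1 − 0.639) = 2.77.
ΔT = 8.4 × 2.77 = 23.27 K.

23.27 K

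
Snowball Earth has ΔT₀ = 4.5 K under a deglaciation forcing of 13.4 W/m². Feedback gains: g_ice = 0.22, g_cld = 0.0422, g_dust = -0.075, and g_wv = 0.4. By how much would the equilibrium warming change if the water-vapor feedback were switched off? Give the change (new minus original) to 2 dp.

Original: g = 0.5872, ΔT = 4.5/(1−0.5872) = 10.9012 K.
Without water-vapor: g' = 0.1872, ΔT' = 4.5/(1−0.1872) = 5.5364 K.
Change = 5.5364 − 10.9012 = -5.36 K.

-5.36 K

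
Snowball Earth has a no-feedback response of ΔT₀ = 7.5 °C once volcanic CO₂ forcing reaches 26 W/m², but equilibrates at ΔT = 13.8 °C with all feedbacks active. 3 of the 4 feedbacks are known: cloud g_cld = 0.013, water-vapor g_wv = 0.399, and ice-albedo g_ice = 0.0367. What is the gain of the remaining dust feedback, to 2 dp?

Amplification A = ΔT/ΔT₀ = 13.8/7.5 = 1.84.
Total gain g = 1 − 1/A = 1 − 1/1.84 = 0.4565.
Known gains sum to 0.013 + 0.399 + 0.0367 = 0.4487.
g_dust = 0.4565 − 0.4487 = 0.01.

0.01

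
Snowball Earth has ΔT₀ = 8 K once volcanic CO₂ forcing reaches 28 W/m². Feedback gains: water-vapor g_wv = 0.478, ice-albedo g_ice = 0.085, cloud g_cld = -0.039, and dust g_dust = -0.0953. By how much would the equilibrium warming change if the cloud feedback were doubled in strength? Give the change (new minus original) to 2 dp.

Original: g = 0.4287, ΔT = 8/(1−0.4287) = 14.0032 K.
With doubled cloud: g' = 0.3897, ΔT' = 8/(1−0.3897) = 13.1083 K.
Change = 13.1083 − 14.0032 = -0.89 K.

-0.89 K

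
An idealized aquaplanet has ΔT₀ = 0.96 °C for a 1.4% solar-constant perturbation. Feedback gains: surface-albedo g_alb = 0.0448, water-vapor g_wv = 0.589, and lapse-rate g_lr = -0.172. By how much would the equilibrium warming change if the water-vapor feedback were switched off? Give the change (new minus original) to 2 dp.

-0.93 °C

Original: g = 0.4618, ΔT = 0.96/(1−0.4618) = 1.7837 °C.
Without water-vapor: g' = -0.1272, ΔT' = 0.96/(1+0.1272) = 0.8517 °C.
Change = 0.8517 − 1.7837 = -0.93 °C.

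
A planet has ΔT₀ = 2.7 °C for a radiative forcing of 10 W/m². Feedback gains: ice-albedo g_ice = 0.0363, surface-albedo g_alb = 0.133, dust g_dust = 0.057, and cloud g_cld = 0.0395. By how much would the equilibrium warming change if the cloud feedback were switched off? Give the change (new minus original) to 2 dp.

-0.19 °C

Original: g = 0.2658, ΔT = 2.7/(1−0.2658) = 3.6775 °C.
Without cloud: g' = 0.2263, ΔT' = 2.7/(1−0.2263) = 3.4897 °C.
Change = 3.4897 − 3.6775 = -0.19 °C.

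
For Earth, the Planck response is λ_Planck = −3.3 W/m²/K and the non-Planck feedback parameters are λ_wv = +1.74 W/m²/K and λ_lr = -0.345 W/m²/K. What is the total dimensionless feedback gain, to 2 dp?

Convert to gains: g_wv = 1.74/3.3 = 0.5273; g_lr = -0.345/3.3 = -0.1045.
Total gain g = 0.4228.

0.42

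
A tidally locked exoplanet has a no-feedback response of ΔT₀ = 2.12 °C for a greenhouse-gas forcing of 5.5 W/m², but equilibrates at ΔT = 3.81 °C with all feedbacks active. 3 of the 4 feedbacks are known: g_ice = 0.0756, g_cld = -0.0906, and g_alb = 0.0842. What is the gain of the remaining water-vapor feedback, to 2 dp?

Amplification A = ΔT/ΔT₀ = 3.81/2.12 = 1.797.
Total gain g = 1 − 1/A = 1 − 1/1.797 = 0.4435.
Known gains sum to 0.0756 − 0.0906 + 0.0842 = 0.0692.
g_wv = 0.4435 − 0.0692 = 0.37.

0.37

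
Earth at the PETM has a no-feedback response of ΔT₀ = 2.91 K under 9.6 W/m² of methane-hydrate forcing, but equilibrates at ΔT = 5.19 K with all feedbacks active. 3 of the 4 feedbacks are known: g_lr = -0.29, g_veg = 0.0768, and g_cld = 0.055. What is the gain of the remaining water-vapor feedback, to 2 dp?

Amplification A = ΔT/ΔT₀ = 5.19/2.91 = 1.784.
Total gain g = 1 − 1/A = 1 − 1/1.784 = 0.4395.
Known gains sum to -0.29 + 0.0768 + 0.055 = -0.1582.
g_wv = 0.4395 + 0.1582 = 0.60.

0.60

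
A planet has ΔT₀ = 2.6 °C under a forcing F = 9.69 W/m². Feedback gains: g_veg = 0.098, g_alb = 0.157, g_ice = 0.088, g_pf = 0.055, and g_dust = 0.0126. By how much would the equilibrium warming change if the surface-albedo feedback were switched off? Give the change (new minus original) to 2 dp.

-0.93 °C

Original: g = 0.4106, ΔT = 2.6/(1−0.4106) = 4.4113 °C.
Without surface-albedo: g' = 0.2536, ΔT' = 2.6/(1−0.2536) = 3.4834 °C.
Change = 3.4834 − 4.4113 = -0.93 °C.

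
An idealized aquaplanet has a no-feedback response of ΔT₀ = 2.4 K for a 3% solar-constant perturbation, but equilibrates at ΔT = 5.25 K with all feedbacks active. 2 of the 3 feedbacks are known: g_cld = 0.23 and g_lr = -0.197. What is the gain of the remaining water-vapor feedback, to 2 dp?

0.51

Amplification A = ΔT/ΔT₀ = 5.25/2.4 = 2.188.
Total gain g = 1 − 1/A = 1 − 1/2.188 = 0.543.
Known gains sum to 0.23 − 0.197 = 0.033.
g_wv = 0.543 − 0.033 = 0.51.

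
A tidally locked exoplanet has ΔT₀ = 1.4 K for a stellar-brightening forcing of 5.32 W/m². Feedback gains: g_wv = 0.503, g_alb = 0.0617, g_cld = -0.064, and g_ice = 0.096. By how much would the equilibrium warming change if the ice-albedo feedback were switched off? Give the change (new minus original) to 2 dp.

-0.67 K

Original: g = 0.5967, ΔT = 1.4/(1−0.5967) = 3.4714 K.
Without ice-albedo: g' = 0.5007, ΔT' = 1.4/(1−0.5007) = 2.8039 K.
Change = 2.8039 − 3.4714 = -0.67 K.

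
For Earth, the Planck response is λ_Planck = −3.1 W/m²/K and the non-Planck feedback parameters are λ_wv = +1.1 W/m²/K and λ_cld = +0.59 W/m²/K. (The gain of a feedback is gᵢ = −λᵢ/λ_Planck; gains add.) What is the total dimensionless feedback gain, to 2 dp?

Convert to gains: g_wv = 1.1/3.1 = 0.3548; g_cld = 0.59/3.1 = 0.1903.
Total gain g = 0.5451.

0.55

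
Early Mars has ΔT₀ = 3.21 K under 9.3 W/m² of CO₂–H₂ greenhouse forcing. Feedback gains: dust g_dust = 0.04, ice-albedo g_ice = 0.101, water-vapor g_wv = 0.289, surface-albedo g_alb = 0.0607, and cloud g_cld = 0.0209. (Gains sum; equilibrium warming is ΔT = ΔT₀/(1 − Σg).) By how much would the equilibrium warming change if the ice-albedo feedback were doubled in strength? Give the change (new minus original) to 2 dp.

1.71 K

Original: g = 0.5116, ΔT = 3.21/(1−0.5116) = 6.5725 K.
With doubled ice-albedo: g' = 0.6126, ΔT' = 3.21/(1−0.6126) = 8.2860 K.
Change = 8.2860 − 6.5725 = 1.71 K.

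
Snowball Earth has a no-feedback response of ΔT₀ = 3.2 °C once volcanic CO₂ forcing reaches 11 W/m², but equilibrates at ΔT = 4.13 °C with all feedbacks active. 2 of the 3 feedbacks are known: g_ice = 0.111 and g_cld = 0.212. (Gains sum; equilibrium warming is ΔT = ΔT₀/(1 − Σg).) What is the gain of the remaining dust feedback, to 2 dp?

-0.10

Amplification A = ΔT/ΔT₀ = 4.13/3.2 = 1.291.
Total gain g = 1 − 1/A = 1 − 1/1.291 = 0.2254.
Known gains sum to 0.111 + 0.212 = 0.323.
g_dust = 0.2254 − 0.323 = -0.10.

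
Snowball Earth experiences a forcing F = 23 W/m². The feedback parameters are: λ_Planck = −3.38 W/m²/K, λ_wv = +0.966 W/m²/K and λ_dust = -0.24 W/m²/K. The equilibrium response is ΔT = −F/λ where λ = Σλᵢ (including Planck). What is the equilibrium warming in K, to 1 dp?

Net feedback parameter λ = (−3.38) + (+0.966) + (-0.24) = -2.654 W/m²/K.
ΔT = −F/λ = −23/(-2.654) = 8.7 K.

8.7 K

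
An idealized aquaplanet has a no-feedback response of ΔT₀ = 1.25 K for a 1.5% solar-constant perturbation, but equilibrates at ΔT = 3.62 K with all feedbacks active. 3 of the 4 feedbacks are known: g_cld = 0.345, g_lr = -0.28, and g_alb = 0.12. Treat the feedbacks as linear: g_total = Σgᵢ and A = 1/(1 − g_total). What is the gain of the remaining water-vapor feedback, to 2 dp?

0.47

Amplification A = ΔT/ΔT₀ = 3.62/1.25 = 2.896.
Total gain g = 1 − 1/A = 1 − 1/2.896 = 0.6547.
Known gains sum to 0.345 − 0.28 + 0.12 = 0.185.
g_wv = 0.6547 − 0.185 = 0.47.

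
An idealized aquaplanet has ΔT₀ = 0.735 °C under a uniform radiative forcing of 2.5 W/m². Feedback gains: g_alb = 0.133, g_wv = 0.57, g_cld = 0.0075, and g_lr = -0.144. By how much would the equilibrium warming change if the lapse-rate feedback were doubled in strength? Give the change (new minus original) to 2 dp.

Original: g = 0.5665, ΔT = 0.735/(1−0.5665) = 1.6955 °C.
With doubled lapse-rate: g' = 0.4225, ΔT' = 0.735/(1−0.4225) = 1.2727 °C.
Change = 1.2727 − 1.6955 = -0.42 °C.

-0.42 °C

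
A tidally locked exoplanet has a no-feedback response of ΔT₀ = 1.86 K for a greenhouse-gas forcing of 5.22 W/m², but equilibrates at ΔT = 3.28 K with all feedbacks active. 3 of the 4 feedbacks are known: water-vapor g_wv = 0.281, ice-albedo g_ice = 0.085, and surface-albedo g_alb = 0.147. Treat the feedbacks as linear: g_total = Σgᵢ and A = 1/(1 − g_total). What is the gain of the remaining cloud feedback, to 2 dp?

-0.08

Amplification A = ΔT/ΔT₀ = 3.28/1.86 = 1.763.
Total gain g = 1 − 1/A = 1 − 1/1.763 = 0.4328.
Known gains sum to 0.281 + 0.085 + 0.147 = 0.513.
g_cld = 0.4328 − 0.513 = -0.08.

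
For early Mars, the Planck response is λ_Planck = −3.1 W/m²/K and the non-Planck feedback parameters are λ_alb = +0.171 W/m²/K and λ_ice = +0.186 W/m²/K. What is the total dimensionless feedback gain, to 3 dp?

Convert to gains: g_alb = 0.171/3.1 = 0.05516; g_ice = 0.186/3.1 = 0.06.
Total gain g = 0.11516.

0.115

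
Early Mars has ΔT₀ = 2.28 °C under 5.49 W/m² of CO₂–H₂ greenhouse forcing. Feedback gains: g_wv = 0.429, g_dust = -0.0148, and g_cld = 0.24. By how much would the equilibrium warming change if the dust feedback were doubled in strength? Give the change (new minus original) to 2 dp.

-0.27 °C

Original: g = 0.6542, ΔT = 2.28/(1−0.6542) = 6.5934 °C.
With doubled dust: g' = 0.6394, ΔT' = 2.28/(1−0.6394) = 6.3228 °C.
Change = 6.3228 − 6.5934 = -0.27 °C.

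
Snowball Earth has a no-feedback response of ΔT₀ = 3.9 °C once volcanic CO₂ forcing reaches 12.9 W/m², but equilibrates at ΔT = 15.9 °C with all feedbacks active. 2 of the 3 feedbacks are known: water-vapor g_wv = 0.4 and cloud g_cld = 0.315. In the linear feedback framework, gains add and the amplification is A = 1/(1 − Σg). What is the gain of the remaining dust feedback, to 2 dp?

Amplification A = ΔT/ΔT₀ = 15.9/3.9 = 4.077.
Total gain g = 1 − 1/A = 1 − 1/4.077 = 0.7547.
Known gains sum to 0.4 + 0.315 = 0.715.
g_dust = 0.7547 − 0.715 = 0.04.

0.04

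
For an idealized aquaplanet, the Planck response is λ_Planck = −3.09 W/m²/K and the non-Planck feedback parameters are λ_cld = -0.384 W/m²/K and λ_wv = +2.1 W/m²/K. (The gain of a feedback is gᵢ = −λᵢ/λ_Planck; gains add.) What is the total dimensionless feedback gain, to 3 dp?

Convert to gains: g_cld = -0.384/3.09 = -0.1243; g_wv = 2.1/3.09 = 0.6796.
Total gain g = 0.5553.

0.555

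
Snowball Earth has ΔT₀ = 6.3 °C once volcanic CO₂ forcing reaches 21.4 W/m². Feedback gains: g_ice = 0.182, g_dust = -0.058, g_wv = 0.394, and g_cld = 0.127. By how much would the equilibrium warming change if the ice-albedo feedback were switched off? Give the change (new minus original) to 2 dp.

-6.01 °C

Original: g = 0.645, ΔT = 6.3/(1−0.645) = 17.7465 °C.
Without ice-albedo: g' = 0.463, ΔT' = 6.3/(1−0.463) = 11.7318 °C.
Change = 11.7318 − 17.7465 = -6.01 °C.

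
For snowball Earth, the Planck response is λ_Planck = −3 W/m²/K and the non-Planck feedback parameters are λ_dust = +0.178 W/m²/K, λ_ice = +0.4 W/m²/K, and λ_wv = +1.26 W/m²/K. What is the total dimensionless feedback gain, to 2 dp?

Convert to gains: g_dust = 0.178/3 = 0.05933; g_ice = 0.4/3 = 0.1333; g_wv = 1.26/3 = 0.42.
Total gain g = 0.61263.

0.61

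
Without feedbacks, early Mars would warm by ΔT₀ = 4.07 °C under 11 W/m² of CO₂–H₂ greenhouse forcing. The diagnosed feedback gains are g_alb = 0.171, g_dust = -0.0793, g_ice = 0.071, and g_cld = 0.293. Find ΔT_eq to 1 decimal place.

Total gain g = 0.171 − 0.0793 + 0.071 + 0.293 = 0.4557.
Amplification A = 1/(1 − 0.4557) = 1.837.
ΔT = 4.07 × 1.837 = 7.5 °C.

7.5 °C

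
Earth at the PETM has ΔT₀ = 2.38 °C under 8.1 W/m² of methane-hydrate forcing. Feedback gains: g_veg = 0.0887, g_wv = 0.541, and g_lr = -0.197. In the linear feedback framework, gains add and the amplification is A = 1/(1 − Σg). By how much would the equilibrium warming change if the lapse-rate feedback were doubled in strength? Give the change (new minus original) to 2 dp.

-1.08 °C

Original: g = 0.4327, ΔT = 2.38/(1−0.4327) = 4.1953 °C.
With doubled lapse-rate: g' = 0.2357, ΔT' = 2.38/(1−0.2357) = 3.1140 °C.
Change = 3.1140 − 4.1953 = -1.08 °C.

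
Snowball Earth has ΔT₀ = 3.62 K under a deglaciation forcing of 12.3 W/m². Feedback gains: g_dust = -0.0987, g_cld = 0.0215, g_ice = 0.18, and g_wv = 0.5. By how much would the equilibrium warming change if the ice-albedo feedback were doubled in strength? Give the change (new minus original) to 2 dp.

7.55 K

Original: g = 0.6028, ΔT = 3.62/(1−0.6028) = 9.1138 K.
With doubled ice-albedo: g' = 0.7828, ΔT' = 3.62/(1−0.7828) = 16.6667 K.
Change = 16.6667 − 9.1138 = 7.55 K.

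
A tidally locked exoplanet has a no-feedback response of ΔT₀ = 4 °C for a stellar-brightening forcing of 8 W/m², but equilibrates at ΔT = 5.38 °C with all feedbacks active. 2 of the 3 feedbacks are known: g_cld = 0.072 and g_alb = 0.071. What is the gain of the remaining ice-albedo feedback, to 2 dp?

0.11

Amplification A = ΔT/ΔT₀ = 5.38/4 = 1.345.
Total gain g = 1 − 1/A = 1 − 1/1.345 = 0.2565.
Known gains sum to 0.072 + 0.071 = 0.143.
g_ice = 0.2565 − 0.143 = 0.11.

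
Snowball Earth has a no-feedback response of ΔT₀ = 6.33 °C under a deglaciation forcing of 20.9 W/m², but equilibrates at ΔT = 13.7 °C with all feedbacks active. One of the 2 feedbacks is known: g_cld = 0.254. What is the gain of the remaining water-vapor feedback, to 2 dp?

Amplification A = ΔT/ΔT₀ = 13.7/6.33 = 2.164.
Total gain g = 1 − 1/A = 1 − 1/2.164 = 0.5379.
The known gain is 0.254.
g_wv = 0.5379 − 0.254 = 0.28.

0.28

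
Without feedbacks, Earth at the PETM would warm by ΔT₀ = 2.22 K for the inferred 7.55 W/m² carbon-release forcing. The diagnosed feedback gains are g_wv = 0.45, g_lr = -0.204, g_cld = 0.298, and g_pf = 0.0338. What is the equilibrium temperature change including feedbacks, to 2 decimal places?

5.26 K

Total gain g = 0.45 − 0.204 + 0.298 + 0.0338 = 0.5778.
Amplification A = 1/(1 − 0.5778) = 2.369.
ΔT = 2.22 × 2.369 = 5.26 K.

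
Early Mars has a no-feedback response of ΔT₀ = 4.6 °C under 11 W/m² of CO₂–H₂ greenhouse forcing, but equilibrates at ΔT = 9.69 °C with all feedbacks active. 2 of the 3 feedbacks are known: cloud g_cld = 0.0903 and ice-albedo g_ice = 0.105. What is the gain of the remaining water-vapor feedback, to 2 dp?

0.33

Amplification A = ΔT/ΔT₀ = 9.69/4.6 = 2.107.
Total gain g = 1 − 1/A = 1 − 1/2.107 = 0.5254.
Known gains sum to 0.0903 + 0.105 = 0.1953.
g_wv = 0.5254 − 0.1953 = 0.33.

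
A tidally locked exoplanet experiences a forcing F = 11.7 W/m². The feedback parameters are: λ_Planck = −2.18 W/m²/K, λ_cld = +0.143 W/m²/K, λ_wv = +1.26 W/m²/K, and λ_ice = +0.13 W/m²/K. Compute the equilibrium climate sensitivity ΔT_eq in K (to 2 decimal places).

18.08 K

Net feedback parameter λ = (−2.18) + (+0.143) + (+1.26) + (+0.13) = -0.647 W/m²/K.
ΔT = −F/λ = −11.7/(-0.647) = 18.08 K.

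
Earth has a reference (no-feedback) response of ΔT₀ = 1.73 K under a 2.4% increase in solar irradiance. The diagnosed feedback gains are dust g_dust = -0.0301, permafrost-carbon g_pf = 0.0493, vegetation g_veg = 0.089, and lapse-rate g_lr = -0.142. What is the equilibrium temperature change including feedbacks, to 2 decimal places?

1.67 K

Total gain g = -0.0301 + 0.0493 + 0.089 − 0.142 = -0.0338.
Amplification A = 1/(1 + 0.0338) = 0.9673.
ΔT = 1.73 × 0.9673 = 1.67 K.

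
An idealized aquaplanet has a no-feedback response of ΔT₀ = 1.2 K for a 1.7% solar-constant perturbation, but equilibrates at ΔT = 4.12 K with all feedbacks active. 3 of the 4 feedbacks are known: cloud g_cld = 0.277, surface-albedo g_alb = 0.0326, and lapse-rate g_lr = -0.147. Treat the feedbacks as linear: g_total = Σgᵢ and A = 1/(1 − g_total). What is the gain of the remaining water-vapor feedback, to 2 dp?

Amplification A = ΔT/ΔT₀ = 4.12/1.2 = 3.433.
Total gain g = 1 − 1/A = 1 − 1/3.433 = 0.7087.
Known gains sum to 0.277 + 0.0326 − 0.147 = 0.1626.
g_wv = 0.7087 − 0.1626 = 0.55.

0.55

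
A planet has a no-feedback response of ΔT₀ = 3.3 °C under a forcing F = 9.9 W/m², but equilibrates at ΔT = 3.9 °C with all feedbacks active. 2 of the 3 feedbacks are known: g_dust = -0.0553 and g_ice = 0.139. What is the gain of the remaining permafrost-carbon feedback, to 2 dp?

0.07

Amplification A = ΔT/ΔT₀ = 3.9/3.3 = 1.182.
Total gain g = 1 − 1/A = 1 − 1/1.182 = 0.154.
Known gains sum to -0.0553 + 0.139 = 0.0837.
g_pf = 0.154 − 0.0837 = 0.07.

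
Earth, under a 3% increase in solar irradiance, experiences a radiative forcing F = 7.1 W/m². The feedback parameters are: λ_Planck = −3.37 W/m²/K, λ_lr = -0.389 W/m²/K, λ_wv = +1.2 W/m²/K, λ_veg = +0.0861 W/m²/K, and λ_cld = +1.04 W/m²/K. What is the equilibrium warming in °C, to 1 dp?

5.0 °C

Net feedback parameter λ = (−3.37) + (-0.389) + (+1.2) + (+0.0861) + (+1.04) = -1.4329 W/m²/K.
ΔT = −F/λ = −7.1/(-1.4329) = 5.0 °C.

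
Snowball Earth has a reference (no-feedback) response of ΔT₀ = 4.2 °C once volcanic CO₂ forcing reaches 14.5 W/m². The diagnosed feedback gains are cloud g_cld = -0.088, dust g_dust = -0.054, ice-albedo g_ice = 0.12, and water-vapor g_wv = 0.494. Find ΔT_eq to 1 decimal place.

8.0 °C

Total gain g = -0.088 − 0.054 + 0.12 + 0.494 = 0.472.
Amplification A = 1/(1 − 0.472) = 1.894.
ΔT = 4.2 × 1.894 = 8.0 °C.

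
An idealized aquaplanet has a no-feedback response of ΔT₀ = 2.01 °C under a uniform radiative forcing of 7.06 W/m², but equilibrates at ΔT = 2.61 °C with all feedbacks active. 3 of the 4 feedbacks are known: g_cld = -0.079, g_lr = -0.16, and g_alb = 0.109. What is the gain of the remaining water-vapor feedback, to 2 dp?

0.36

Amplification A = ΔT/ΔT₀ = 2.61/2.01 = 1.299.
Total gain g = 1 − 1/A = 1 − 1/1.299 = 0.2302.
Known gains sum to -0.079 − 0.16 + 0.109 = -0.13.
g_wv = 0.2302 + 0.13 = 0.36.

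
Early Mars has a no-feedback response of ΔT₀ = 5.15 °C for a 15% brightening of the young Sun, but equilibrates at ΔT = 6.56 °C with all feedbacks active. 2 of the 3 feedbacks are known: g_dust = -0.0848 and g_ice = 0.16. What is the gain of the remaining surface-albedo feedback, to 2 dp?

0.14

Amplification A = ΔT/ΔT₀ = 6.56/5.15 = 1.274.
Total gain g = 1 − 1/A = 1 − 1/1.274 = 0.2151.
Known gains sum to -0.0848 + 0.16 = 0.0752.
g_alb = 0.2151 − 0.0752 = 0.14.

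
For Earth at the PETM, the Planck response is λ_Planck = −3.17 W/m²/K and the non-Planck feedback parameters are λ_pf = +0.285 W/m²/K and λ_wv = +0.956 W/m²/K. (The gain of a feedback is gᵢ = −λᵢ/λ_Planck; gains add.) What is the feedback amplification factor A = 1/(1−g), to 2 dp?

1.64

Convert to gains: g_pf = 0.285/3.17 = 0.08991; g_wv = 0.956/3.17 = 0.3016.
Total gain g = 0.39151.
A = 1/(1 − 0.39151) = 1.64.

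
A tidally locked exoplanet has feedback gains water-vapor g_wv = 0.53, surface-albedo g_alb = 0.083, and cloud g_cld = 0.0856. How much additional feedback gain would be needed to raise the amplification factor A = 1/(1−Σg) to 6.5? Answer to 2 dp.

0.15

Current total gain = 0.6986.
Target gain for A = 6.5: g* = 1 − 1/6.5 = 0.8462.
Additional gain needed = 0.8462 − 0.6986 = 0.15.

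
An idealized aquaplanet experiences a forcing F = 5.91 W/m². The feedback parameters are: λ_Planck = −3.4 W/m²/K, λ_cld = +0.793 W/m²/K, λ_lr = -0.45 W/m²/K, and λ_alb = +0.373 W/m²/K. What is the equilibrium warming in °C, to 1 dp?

Net feedback parameter λ = (−3.4) + (+0.793) + (-0.45) + (+0.373) = -2.684 W/m²/K.
ΔT = −F/λ = −5.91/(-2.684) = 2.2 °C.

2.2 °C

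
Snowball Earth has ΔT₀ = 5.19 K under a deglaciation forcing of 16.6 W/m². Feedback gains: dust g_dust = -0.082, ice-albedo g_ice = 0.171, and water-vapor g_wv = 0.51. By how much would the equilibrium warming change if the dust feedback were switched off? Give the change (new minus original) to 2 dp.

3.33 K

Original: g = 0.599, ΔT = 5.19/(1−0.599) = 12.9426 K.
Without dust: g' = 0.681, ΔT' = 5.19/(1−0.681) = 16.2696 K.
Change = 16.2696 − 12.9426 = 3.33 K.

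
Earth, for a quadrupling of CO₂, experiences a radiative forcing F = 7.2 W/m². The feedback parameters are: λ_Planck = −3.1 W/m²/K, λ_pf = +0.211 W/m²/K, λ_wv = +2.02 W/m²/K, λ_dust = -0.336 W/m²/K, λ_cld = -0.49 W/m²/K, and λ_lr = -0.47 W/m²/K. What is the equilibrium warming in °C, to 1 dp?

Net feedback parameter λ = (−3.1) + (+0.211) + (+2.02) + (-0.336) + (-0.49) + (-0.47) = -2.165 W/m²/K.
ΔT = −F/λ = −7.2/(-2.165) = 3.3 °C.

3.3 °C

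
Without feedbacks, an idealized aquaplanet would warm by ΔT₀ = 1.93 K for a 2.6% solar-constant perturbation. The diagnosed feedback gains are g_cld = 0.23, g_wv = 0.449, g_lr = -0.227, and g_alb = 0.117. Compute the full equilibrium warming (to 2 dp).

4.48 K

Total gain g = 0.23 + 0.449 − 0.227 + 0.117 = 0.569.
Amplification A = 1/(1 − 0.569) = 2.32.
ΔT = 1.93 × 2.32 = 4.48 K.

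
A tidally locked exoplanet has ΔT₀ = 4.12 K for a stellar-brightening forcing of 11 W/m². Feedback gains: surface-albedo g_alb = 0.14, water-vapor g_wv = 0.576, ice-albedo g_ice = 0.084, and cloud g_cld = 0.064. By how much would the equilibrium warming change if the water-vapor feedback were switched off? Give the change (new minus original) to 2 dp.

Original: g = 0.864, ΔT = 4.12/(1−0.864) = 30.2941 K.
Without water-vapor: g' = 0.288, ΔT' = 4.12/(1−0.288) = 5.7865 K.
Change = 5.7865 − 30.2941 = -24.51 K.

-24.51 K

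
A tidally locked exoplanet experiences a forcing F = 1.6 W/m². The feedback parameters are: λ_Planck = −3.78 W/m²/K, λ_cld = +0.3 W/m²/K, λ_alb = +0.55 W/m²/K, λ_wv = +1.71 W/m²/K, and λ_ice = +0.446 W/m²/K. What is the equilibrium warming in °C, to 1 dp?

Net feedback parameter λ = (−3.78) + (+0.3) + (+0.55) + (+1.71) + (+0.446) = -0.774 W/m²/K.
ΔT = −F/λ = −1.6/(-0.774) = 2.1 °C.

2.1 °C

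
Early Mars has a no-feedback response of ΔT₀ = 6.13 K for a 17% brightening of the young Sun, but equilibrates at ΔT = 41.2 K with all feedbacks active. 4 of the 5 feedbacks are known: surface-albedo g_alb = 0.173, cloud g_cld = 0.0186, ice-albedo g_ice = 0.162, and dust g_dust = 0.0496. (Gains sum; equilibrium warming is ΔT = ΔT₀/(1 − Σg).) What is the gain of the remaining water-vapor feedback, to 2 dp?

Amplification A = ΔT/ΔT₀ = 41.2/6.13 = 6.721.
Total gain g = 1 − 1/A = 1 − 1/6.721 = 0.8512.
Known gains sum to 0.173 + 0.0186 + 0.162 + 0.0496 = 0.4032.
g_wv = 0.8512 − 0.4032 = 0.45.

0.45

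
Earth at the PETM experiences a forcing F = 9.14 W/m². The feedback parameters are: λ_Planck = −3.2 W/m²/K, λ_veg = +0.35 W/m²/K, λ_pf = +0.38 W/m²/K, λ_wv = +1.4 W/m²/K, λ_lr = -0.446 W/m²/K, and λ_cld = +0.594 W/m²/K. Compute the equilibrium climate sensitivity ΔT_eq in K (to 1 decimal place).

9.9 K

Net feedback parameter λ = (−3.2) + (+0.35) + (+0.38) + (+1.4) + (-0.446) + (+0.594) = -0.922 W/m²/K.
ΔT = −F/λ = −9.14/(-0.922) = 9.9 K.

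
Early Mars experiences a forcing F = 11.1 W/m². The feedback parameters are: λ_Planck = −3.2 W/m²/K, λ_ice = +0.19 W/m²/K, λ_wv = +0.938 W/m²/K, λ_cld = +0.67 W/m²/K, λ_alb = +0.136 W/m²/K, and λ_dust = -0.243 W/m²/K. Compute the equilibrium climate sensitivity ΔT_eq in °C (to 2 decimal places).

7.36 °C

Net feedback parameter λ = (−3.2) + (+0.19) + (+0.938) + (+0.67) + (+0.136) + (-0.243) = -1.509 W/m²/K.
ΔT = −F/λ = −11.1/(-1.509) = 7.36 °C.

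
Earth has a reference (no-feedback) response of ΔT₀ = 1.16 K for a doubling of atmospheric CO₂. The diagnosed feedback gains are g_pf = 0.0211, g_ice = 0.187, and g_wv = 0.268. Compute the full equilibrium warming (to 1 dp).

2.2 K

Total gain g = 0.0211 + 0.187 + 0.268 = 0.4761.
Amplification A = 1/(1 − 0.4761) = 1.909.
ΔT = 1.16 × 1.909 = 2.2 K.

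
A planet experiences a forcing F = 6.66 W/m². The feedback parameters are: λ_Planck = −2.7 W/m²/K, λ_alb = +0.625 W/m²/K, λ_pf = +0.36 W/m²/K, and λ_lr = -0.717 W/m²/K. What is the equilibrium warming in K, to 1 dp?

Net feedback parameter λ = (−2.7) + (+0.625) + (+0.36) + (-0.717) = -2.432 W/m²/K.
ΔT = −F/λ = −6.66/(-2.432) = 2.7 K.

2.7 K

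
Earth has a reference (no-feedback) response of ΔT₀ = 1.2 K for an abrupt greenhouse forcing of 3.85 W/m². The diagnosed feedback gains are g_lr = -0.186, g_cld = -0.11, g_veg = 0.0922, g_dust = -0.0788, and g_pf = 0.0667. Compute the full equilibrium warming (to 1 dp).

1.0 K

Total gain g = -0.186 − 0.11 + 0.0922 − 0.0788 + 0.0667 = -0.2159.
Amplification A = 1/(1 + 0.2159) = 0.8224.
ΔT = 1.2 × 0.8224 = 1.0 K.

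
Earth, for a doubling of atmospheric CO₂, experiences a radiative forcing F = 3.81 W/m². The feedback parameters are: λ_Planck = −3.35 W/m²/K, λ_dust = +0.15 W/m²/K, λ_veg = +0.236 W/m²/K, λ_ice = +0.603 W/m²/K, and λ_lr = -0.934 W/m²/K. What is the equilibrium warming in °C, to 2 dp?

1.16 °C

Net feedback parameter λ = (−3.35) + (+0.15) + (+0.236) + (+0.603) + (-0.934) = -3.295 W/m²/K.
ΔT = −F/λ = −3.81/(-3.295) = 1.16 °C.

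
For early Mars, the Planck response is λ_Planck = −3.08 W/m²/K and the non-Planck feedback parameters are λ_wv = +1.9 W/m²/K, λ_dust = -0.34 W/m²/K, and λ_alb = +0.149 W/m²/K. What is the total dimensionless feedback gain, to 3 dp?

0.555

Convert to gains: g_wv = 1.9/3.08 = 0.6169; g_dust = -0.34/3.08 = -0.1104; g_alb = 0.149/3.08 = 0.04838.
Total gain g = 0.55488.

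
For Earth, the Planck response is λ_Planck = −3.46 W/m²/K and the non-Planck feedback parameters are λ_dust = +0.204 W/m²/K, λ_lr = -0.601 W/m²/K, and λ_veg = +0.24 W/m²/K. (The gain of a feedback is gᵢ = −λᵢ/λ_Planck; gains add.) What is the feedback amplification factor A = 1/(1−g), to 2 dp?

Convert to gains: g_dust = 0.204/3.46 = 0.05896; g_lr = -0.601/3.46 = -0.1737; g_veg = 0.24/3.46 = 0.06936.
Total gain g = -0.04538.
A = 1/(1 + 0.04538) = 0.96.

0.96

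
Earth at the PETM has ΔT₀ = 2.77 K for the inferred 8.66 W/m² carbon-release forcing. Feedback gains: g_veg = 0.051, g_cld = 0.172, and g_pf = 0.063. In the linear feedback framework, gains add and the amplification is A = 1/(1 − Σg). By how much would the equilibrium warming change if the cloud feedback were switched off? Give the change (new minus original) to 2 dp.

Original: g = 0.286, ΔT = 2.77/(1−0.286) = 3.8796 K.
Without cloud: g' = 0.114, ΔT' = 2.77/(1−0.114) = 3.1264 K.
Change = 3.1264 − 3.8796 = -0.75 K.

-0.75 K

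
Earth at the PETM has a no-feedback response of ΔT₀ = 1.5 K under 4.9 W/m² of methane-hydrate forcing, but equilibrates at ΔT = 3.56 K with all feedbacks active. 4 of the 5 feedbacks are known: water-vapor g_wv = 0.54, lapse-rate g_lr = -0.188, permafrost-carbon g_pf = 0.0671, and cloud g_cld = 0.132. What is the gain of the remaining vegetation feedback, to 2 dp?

0.03

Amplification A = ΔT/ΔT₀ = 3.56/1.5 = 2.373.
Total gain g = 1 − 1/A = 1 − 1/2.373 = 0.5786.
Known gains sum to 0.54 − 0.188 + 0.0671 + 0.132 = 0.5511.
g_veg = 0.5786 − 0.5511 = 0.03.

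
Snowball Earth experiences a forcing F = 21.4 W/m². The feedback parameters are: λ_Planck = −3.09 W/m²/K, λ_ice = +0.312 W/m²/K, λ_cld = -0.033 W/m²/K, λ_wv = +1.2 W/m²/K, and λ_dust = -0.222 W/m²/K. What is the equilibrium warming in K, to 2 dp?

11.67 K

Net feedback parameter λ = (−3.09) + (+0.312) + (-0.033) + (+1.2) + (-0.222) = -1.833 W/m²/K.
ΔT = −F/λ = −21.4/(-1.833) = 11.67 K.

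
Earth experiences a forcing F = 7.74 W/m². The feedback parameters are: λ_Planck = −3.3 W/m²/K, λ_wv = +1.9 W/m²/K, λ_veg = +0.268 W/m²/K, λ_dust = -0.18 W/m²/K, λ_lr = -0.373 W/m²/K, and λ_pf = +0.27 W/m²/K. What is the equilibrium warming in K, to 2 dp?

5.47 K

Net feedback parameter λ = (−3.3) + (+1.9) + (+0.268) + (-0.18) + (-0.373) + (+0.27) = -1.415 W/m²/K.
ΔT = −F/λ = −7.74/(-1.415) = 5.47 K.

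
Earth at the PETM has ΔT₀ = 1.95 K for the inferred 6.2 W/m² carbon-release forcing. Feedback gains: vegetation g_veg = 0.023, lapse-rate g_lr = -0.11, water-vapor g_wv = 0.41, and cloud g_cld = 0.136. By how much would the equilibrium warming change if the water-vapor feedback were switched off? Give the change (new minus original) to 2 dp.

-1.55 K

Original: g = 0.459, ΔT = 1.95/(1−0.459) = 3.6044 K.
Without water-vapor: g' = 0.049, ΔT' = 1.95/(1−0.049) = 2.0505 K.
Change = 2.0505 − 3.6044 = -1.55 K.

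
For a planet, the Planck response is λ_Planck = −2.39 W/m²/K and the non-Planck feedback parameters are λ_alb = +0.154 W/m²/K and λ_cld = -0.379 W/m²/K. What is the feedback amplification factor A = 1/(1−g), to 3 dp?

0.914

Convert to gains: g_alb = 0.154/2.39 = 0.06444; g_cld = -0.379/2.39 = -0.1586.
Total gain g = -0.09416.
A = 1/(1 + 0.09416) = 0.914.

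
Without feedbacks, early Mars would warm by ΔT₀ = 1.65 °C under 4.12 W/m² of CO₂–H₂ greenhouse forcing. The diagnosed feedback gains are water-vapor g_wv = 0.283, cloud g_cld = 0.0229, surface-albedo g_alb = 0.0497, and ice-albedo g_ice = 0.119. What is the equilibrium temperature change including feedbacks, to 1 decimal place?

Total gain g = 0.283 + 0.0229 + 0.0497 + 0.119 = 0.4746.
Amplification A = 1/(1 − 0.4746) = 1.903.
ΔT = 1.65 × 1.903 = 3.1 °C.

3.1 °C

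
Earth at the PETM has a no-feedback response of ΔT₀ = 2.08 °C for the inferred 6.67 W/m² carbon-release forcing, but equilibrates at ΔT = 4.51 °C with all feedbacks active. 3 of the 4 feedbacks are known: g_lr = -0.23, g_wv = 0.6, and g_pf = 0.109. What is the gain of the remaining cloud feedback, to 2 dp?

Amplification A = ΔT/ΔT₀ = 4.51/2.08 = 2.168.
Total gain g = 1 − 1/A = 1 − 1/2.168 = 0.5387.
Known gains sum to -0.23 + 0.6 + 0.109 = 0.479.
g_cld = 0.5387 − 0.479 = 0.06.

0.06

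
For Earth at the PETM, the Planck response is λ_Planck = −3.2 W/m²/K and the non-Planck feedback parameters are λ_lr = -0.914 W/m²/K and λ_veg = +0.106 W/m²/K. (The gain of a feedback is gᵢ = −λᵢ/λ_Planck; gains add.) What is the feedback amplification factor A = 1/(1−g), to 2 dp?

Convert to gains: g_lr = -0.914/3.2 = -0.2856; g_veg = 0.106/3.2 = 0.03312.
Total gain g = -0.25248.
A = 1/(1 + 0.25248) = 0.80.

0.80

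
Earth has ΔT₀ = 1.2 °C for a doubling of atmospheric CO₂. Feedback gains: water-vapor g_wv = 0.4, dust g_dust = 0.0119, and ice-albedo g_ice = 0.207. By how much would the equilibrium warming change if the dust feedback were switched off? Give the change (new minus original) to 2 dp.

-0.10 °C

Original: g = 0.6189, ΔT = 1.2/(1−0.6189) = 3.1488 °C.
Without dust: g' = 0.607, ΔT' = 1.2/(1−0.607) = 3.0534 °C.
Change = 3.0534 − 3.1488 = -0.10 °C.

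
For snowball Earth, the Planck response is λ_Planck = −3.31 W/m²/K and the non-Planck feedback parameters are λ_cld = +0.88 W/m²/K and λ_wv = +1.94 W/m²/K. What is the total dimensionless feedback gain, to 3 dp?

Convert to gains: g_cld = 0.88/3.31 = 0.2659; g_wv = 1.94/3.31 = 0.5861.
Total gain g = 0.852.

0.852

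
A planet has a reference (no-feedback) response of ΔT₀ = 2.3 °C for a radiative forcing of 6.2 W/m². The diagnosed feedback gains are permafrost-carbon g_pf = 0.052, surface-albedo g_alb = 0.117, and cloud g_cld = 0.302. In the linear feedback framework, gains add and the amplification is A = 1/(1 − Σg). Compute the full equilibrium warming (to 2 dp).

Total gain g = 0.052 + 0.117 + 0.302 = 0.471.
Amplification A = 1/(1 − 0.471) = 1.89.
ΔT = 2.3 × 1.89 = 4.35 °C.

4.35 °C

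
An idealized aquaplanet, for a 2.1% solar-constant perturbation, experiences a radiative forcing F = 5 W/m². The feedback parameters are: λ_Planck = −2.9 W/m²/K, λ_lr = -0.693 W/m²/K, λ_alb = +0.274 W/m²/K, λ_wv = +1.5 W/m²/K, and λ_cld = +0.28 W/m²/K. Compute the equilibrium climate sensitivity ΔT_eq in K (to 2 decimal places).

3.25 K

Net feedback parameter λ = (−2.9) + (-0.693) + (+0.274) + (+1.5) + (+0.28) = -1.539 W/m²/K.
ΔT = −F/λ = −5/(-1.539) = 3.25 K.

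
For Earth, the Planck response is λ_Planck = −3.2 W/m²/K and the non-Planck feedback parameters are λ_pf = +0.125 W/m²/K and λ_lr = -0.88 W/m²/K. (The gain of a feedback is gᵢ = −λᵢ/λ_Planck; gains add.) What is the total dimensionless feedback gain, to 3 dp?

Convert to gains: g_pf = 0.125/3.2 = 0.03906; g_lr = -0.88/3.2 = -0.275.
Total gain g = -0.23594.

-0.236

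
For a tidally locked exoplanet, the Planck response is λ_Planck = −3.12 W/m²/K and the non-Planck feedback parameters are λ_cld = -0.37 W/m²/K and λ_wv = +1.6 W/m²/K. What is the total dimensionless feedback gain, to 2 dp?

Convert to gains: g_cld = -0.37/3.12 = -0.1186; g_wv = 1.6/3.12 = 0.5128.
Total gain g = 0.3942.

0.39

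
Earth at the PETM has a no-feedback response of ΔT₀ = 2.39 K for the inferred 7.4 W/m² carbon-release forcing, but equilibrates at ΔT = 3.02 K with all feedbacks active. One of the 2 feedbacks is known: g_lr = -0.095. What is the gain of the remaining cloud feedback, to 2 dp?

Amplification A = ΔT/ΔT₀ = 3.02/2.39 = 1.264.
Total gain g = 1 − 1/A = 1 − 1/1.264 = 0.2089.
The known gain is -0.095.
g_cld = 0.2089 + 0.095 = 0.30.

0.30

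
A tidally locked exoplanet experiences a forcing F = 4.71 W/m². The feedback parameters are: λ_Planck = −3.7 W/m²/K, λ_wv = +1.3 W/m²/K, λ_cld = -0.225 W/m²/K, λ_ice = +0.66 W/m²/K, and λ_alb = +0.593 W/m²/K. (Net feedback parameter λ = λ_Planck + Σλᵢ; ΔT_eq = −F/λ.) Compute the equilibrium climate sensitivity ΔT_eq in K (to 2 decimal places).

3.43 K

Net feedback parameter λ = (−3.7) + (+1.3) + (-0.225) + (+0.66) + (+0.593) = -1.372 W/m²/K.
ΔT = −F/λ = −4.71/(-1.372) = 3.43 K.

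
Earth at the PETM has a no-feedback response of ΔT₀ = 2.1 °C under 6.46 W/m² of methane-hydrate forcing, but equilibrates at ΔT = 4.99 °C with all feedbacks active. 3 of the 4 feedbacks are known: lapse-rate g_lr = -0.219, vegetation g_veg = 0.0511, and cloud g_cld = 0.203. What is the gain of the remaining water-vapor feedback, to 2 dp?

0.54

Amplification A = ΔT/ΔT₀ = 4.99/2.1 = 2.376.
Total gain g = 1 − 1/A = 1 − 1/2.376 = 0.5791.
Known gains sum to -0.219 + 0.0511 + 0.203 = 0.0351.
g_wv = 0.5791 − 0.0351 = 0.54.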